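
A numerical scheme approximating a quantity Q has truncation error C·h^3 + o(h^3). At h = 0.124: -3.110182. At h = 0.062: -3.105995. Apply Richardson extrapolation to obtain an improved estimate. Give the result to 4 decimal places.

-3.1054

The leading error scales as h^3; refining by a factor of 2 reduces it by 2^3 = 8.
Extrapolated value = (8·A(h/2) − A(h)) / (8 − 1)
= (8·(-3.105995) − (-3.110182)) / 7
= -21.737778 / 7 = -3.105397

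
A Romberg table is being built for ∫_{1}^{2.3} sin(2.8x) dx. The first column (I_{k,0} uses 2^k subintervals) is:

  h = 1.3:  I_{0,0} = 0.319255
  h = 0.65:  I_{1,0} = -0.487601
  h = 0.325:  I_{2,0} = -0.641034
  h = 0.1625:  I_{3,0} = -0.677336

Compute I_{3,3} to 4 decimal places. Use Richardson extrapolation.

Richardson extrapolation on the trapezoidal column (denominator 4−1=3):
I_{1,1} = -0.487601 + (-0.487601 − 0.319255)/3 = -0.756553
I_{2,1} = (4·(-0.641034) − (-0.487601)) / 3 = -0.692178
I_{3,1} = (4·(-0.677336) − (-0.641034)) / 3 = -0.689437
I_{2,2} = (16·(-0.692178) − (-0.756553)) / 15 = -0.687886
I_{3,2} = -0.689437 + (-0.689437 − (-0.692178))/15 = -0.689254
I_{3,3} = (64·(-0.689254) − (-0.687886)) / 63 = -0.689276

-0.6893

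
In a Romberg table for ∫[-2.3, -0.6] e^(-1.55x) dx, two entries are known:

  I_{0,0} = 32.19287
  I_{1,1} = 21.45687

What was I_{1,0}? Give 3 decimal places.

From I_{1,1} = (4·I_{1,0} − I_{0,0})/3, solve for I_{1,0}:
4·I_{1,0} = 3·21.45687 + 32.19287 = 96.56348
I_{1,0} = 24.14087

24.141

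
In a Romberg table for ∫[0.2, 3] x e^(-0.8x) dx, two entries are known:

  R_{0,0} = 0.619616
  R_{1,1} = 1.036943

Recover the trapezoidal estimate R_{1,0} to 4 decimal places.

From R_{1,1} = (4·R_{1,0} − R_{0,0})/3, solve for R_{1,0}:
4·R_{1,0} = 3·1.036943 + 0.619616 = 3.730445
R_{1,0} = 0.932611

0.9326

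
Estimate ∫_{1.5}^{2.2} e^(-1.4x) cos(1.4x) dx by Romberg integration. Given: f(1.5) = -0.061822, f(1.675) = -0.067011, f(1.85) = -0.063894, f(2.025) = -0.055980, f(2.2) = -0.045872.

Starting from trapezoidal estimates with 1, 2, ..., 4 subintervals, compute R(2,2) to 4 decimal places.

R(0,0) (trapezoid, 1 panel, h=0.7000): -0.037693
R(1,0) (trapezoid, 2 panels, h=0.3500): -0.041209
R(2,0) (trapezoid, 4 panels, h=0.1750): -0.042128
R(1,1) = -0.041209 + (-0.041209 − (-0.037693))/3 = -0.042381
R(2,1) = -0.042128 + (-0.042128 − (-0.041209))/3 = -0.042434
R(2,2) = -0.042434 + (-0.042434 − (-0.042381))/15 = -0.042438

-0.0424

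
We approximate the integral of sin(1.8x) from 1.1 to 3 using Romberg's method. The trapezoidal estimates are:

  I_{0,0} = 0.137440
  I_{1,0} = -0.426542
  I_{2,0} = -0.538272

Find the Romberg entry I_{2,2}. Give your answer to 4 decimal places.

I_{1,1} = -0.426542 + (-0.426542 − 0.137440)/3 = -0.614536
I_{2,1} = -0.538272 + (-0.538272 − (-0.426542))/3 = -0.575515
I_{2,2} = -0.575515 + (-0.575515 − (-0.614536))/15 = -0.572914

-0.5729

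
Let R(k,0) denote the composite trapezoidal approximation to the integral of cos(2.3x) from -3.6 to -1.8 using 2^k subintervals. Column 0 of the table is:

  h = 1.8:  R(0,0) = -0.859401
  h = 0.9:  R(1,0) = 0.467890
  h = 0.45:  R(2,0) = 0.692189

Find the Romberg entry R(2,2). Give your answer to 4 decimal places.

0.7574

Richardson extrapolation on the trapezoidal column (denominator 4−1=3):
R(1,1) = (4·0.467890 − (-0.859401)) / 3 = 0.910320
R(2,1) = (4·0.692189 − 0.467890) / 3 = 0.766955
R(2,2) = (16·0.766955 − 0.910320) / 15 = 0.757397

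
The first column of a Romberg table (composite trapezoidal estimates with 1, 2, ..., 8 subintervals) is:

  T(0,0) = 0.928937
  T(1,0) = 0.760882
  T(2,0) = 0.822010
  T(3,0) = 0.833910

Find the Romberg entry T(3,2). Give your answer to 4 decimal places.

0.8376

Richardson extrapolation on the trapezoidal column (denominator 4−1=3):
T(2,1) = 0.822010 + (0.822010 − 0.760882)/3 = 0.842386
T(3,1) = (4·0.833910 − 0.822010) / 3 = 0.837877
T(3,2) = 0.837877 + (0.837877 − 0.842386)/15 = 0.837576
(Column j=1 coincides with Simpson's rule on the same nodes.)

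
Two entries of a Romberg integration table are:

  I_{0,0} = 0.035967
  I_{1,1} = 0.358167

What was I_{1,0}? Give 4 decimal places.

From I_{1,1} = (4·I_{1,0} − I_{0,0})/3, solve for I_{1,0}:
4·I_{1,0} = 3·0.358167 + 0.035967 = 1.110468
I_{1,0} = 0.277617

0.2776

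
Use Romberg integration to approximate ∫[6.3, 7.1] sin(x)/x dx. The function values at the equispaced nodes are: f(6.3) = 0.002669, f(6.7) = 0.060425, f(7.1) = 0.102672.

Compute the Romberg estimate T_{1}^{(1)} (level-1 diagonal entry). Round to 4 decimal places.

0.0463

T_{0}^{(0)} (trapezoid, 1 panel, h=0.8000): 0.042136
T_{1}^{(0)} (trapezoid, 2 panels, h=0.4000): 0.045238
T_{1}^{(1)} = 0.045238 + (0.045238 − 0.042136)/3 = 0.046272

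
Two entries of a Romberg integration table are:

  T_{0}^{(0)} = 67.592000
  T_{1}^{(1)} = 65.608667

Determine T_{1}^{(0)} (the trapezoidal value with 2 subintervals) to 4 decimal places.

From T_{1}^{(1)} = (4·T_{1}^{(0)} − T_{0}^{(0)})/3, solve for T_{1}^{(0)}:
4·T_{1}^{(0)} = 3·65.608667 + 67.592000 = 264.418001
T_{1}^{(0)} = 66.104500

66.1045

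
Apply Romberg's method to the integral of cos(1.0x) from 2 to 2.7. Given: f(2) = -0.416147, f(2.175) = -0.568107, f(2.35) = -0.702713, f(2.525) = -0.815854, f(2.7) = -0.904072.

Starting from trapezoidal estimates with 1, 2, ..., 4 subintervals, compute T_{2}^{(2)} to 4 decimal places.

-0.4819

T_{0}^{(0)} (trapezoid, 1 panel, h=0.7000): -0.462077
T_{1}^{(0)} (trapezoid, 2 panels, h=0.3500): -0.476988
T_{2}^{(0)} (trapezoid, 4 panels, h=0.1750): -0.480687
T_{1}^{(1)} = -0.476988 + (-0.476988 − (-0.462077))/3 = -0.481958
T_{2}^{(1)} = -0.480687 + (-0.480687 − (-0.476988))/3 = -0.481920
T_{2}^{(2)} = -0.481920 + (-0.481920 − (-0.481958))/15 = -0.481917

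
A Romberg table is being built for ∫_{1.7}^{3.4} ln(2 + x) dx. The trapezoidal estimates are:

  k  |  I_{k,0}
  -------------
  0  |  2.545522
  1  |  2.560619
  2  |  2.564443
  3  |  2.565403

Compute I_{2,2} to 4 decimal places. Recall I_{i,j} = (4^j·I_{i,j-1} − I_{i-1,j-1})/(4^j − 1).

I_{1,1} = 2.560619 + (2.560619 − 2.545522)/3 = 2.565651
I_{2,1} = 2.564443 + (2.564443 − 2.560619)/3 = 2.565718
I_{2,2} = 2.565718 + (2.565718 − 2.565651)/15 = 2.565722
(Column j=1 coincides with Simpson's rule on the same nodes.)

2.5657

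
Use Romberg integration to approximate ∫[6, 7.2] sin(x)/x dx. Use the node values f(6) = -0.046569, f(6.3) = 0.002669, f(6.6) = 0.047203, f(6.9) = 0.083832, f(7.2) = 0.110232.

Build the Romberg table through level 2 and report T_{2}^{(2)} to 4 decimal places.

T_{0}^{(0)} (trapezoid, 1 panel, h=1.2000): 0.038198
T_{1}^{(0)} (trapezoid, 2 panels, h=0.6000): 0.047421
T_{2}^{(0)} (trapezoid, 4 panels, h=0.3000): 0.049661
T_{1}^{(1)} = 0.047421 + (0.047421 − 0.038198)/3 = 0.050495
T_{2}^{(1)} = 0.049661 + (0.049661 − 0.047421)/3 = 0.050408
T_{2}^{(2)} = 0.050408 + (0.050408 − 0.050495)/15 = 0.050402

0.0504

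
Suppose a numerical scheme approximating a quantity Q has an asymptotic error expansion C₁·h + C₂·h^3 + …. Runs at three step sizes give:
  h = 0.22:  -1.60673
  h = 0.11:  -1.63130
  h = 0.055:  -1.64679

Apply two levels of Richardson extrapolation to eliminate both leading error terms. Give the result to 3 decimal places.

First eliminate the h term (factor 2^1 = 2):
  B₁ = (2·(-1.63130) − (-1.60673))/1 = -1.65587
  B₂ = (2·(-1.64679) − (-1.63130))/1 = -1.66228
Then eliminate the h^3 term (factor 2^3 = 8):
  (8·(-1.66228) − (-1.65587))/7 = -1.66320

-1.663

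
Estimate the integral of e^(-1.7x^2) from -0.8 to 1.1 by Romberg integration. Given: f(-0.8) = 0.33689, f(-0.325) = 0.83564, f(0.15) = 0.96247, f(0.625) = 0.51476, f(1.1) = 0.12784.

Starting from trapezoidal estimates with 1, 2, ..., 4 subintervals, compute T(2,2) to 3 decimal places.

1.225

T(0,0) (trapezoid, 1 panel, h=1.9000): 0.44149
T(1,0) (trapezoid, 2 panels, h=0.9500): 1.13509
T(2,0) (trapezoid, 4 panels, h=0.4750): 1.20899
T(1,1) = 1.13509 + (1.13509 − 0.44149)/3 = 1.36629
T(2,1) = 1.20899 + (1.20899 − 1.13509)/3 = 1.23362
T(2,2) = 1.23362 + (1.23362 − 1.36629)/15 = 1.22478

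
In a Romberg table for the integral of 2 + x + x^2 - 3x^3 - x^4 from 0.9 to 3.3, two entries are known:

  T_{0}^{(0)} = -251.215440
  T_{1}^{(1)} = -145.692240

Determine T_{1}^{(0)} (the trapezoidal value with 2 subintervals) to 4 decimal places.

From T_{1}^{(1)} = (4·T_{1}^{(0)} − T_{0}^{(0)})/3, solve for T_{1}^{(0)}:
4·T_{1}^{(0)} = 3·(-145.692240) + (-251.215440) = -688.292160
T_{1}^{(0)} = -172.073040

-172.0730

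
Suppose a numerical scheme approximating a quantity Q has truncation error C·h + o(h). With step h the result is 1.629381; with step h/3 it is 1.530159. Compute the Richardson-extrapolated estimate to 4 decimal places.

The leading error scales as h; refining by a factor of 3 reduces it by 3^1 = 3.
Extrapolated value = (3·A(h/3) − A(h)) / (3 − 1)
= (3·1.530159 − 1.629381) / 2
= 2.961096 / 2 = 1.480548

1.4805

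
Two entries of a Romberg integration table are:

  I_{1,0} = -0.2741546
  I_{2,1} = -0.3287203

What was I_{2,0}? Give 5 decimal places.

-0.31508

From I_{2,1} = (4·I_{2,0} − I_{1,0})/3, solve for I_{2,0}:
4·I_{2,0} = 3·(-0.3287203) + (-0.2741546) = -1.2603155
I_{2,0} = -0.3150789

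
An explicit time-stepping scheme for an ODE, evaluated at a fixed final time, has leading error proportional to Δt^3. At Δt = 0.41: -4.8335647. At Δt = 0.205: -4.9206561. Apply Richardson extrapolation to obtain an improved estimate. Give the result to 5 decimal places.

-4.93310

Extrapolated value = (8·A(Δt/2) − A(Δt)) / (8 − 1)
= (8·(-4.9206561) − (-4.8335647)) / 7
= -34.5316841 / 7 = -4.9330977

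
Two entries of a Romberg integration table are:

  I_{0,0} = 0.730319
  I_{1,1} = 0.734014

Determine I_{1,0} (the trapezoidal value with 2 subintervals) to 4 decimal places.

From I_{1,1} = (4·I_{1,0} − I_{0,0})/3, solve for I_{1,0}:
4·I_{1,0} = 3·0.734014 + 0.730319 = 2.932361
I_{1,0} = 0.733090

0.7331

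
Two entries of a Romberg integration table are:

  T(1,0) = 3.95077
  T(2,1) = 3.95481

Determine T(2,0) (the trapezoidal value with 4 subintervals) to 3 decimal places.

3.954

From T(2,1) = (4·T(2,0) − T(1,0))/3, solve for T(2,0):
4·T(2,0) = 3·3.95481 + 3.95077 = 15.81520
T(2,0) = 3.95380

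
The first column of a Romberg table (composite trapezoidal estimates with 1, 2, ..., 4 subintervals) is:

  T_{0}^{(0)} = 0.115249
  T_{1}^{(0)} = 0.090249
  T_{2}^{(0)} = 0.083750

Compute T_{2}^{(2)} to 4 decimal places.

T_{1}^{(1)} = 0.090249 + (0.090249 − 0.115249)/3 = 0.081916
T_{2}^{(1)} = (4·0.083750 − 0.090249) / 3 = 0.081584
T_{2}^{(2)} = (16·0.081584 − 0.081916) / 15 = 0.081562
(Column j=1 coincides with Simpson's rule on the same nodes.)

0.0816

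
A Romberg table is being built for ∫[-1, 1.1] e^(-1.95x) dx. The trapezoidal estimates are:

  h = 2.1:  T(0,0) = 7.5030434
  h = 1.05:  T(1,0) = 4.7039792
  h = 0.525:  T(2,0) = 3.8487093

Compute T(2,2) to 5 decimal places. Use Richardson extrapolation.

Richardson extrapolation on the trapezoidal column (denominator 4−1=3):
T(1,1) = 4.7039792 + (4.7039792 − 7.5030434)/3 = 3.7709578
T(2,1) = (4·3.8487093 − 4.7039792) / 3 = 3.5636193
T(2,2) = (16·3.5636193 − 3.7709578) / 15 = 3.5497967

3.54980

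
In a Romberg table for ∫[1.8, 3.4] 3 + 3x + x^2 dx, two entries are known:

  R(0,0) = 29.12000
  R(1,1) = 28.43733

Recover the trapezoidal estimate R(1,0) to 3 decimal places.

From R(1,1) = (4·R(1,0) − R(0,0))/3, solve for R(1,0):
4·R(1,0) = 3·28.43733 + 29.12000 = 114.43199
R(1,0) = 28.60800

28.608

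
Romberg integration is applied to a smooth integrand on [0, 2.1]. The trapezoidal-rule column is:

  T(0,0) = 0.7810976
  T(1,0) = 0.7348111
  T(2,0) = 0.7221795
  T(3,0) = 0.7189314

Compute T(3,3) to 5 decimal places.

0.71784

Richardson extrapolation on the trapezoidal column (denominator 4−1=3):
T(1,1) = (4·0.7348111 − 0.7810976) / 3 = 0.7193823
T(2,1) = 0.7221795 + (0.7221795 − 0.7348111)/3 = 0.7179690
T(3,1) = (4·0.7189314 − 0.7221795) / 3 = 0.7178487
T(2,2) = (16·0.7179690 − 0.7193823) / 15 = 0.7178748
T(3,2) = (16·0.7178487 − 0.7179690) / 15 = 0.7178407
T(3,3) = 0.7178407 + (0.7178407 − 0.7178748)/63 = 0.7178402
(Column j=1 coincides with Simpson's rule on the same nodes.)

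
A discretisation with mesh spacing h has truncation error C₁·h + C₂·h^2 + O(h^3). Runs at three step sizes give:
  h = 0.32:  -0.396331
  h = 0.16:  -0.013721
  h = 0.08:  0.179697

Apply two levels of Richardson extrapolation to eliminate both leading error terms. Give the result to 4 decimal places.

0.3745

First eliminate the h term (factor 2^1 = 2):
  B₁ = (2·(-0.013721) − (-0.396331))/1 = 0.368889
  B₂ = (2·0.179697 − (-0.013721))/1 = 0.373115
Then eliminate the h^2 term (factor 2^2 = 4):
  (4·0.373115 − 0.368889)/3 = 0.374524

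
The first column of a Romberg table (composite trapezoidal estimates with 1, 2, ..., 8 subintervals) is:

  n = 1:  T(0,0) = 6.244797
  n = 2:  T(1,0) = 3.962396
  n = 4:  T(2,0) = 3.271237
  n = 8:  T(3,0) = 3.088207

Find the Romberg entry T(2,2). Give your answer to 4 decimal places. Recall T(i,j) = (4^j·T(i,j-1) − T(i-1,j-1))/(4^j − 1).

3.0301

Richardson extrapolation on the trapezoidal column (denominator 4−1=3):
T(1,1) = (4·3.962396 − 6.244797) / 3 = 3.201596
T(2,1) = (4·3.271237 − 3.962396) / 3 = 3.040851
T(2,2) = (16·3.040851 − 3.201596) / 15 = 3.030135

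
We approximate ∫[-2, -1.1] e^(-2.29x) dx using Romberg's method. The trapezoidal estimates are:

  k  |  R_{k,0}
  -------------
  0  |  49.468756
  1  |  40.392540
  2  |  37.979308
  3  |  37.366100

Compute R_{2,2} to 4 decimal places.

Richardson extrapolation on the trapezoidal column (denominator 4−1=3):
R_{1,1} = 40.392540 + (40.392540 − 49.468756)/3 = 37.367135
R_{2,1} = (4·37.979308 − 40.392540) / 3 = 37.174897
R_{2,2} = (16·37.174897 − 37.367135) / 15 = 37.162081

37.1621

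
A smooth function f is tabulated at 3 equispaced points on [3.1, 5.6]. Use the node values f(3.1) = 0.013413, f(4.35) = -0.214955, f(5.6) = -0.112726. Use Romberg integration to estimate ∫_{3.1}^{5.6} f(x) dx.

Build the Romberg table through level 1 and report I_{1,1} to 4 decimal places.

I_{0,0} (trapezoid, 1 panel, h=2.5000): -0.124141
I_{1,0} (trapezoid, 2 panels, h=1.2500): -0.330764
I_{1,1} = -0.330764 + (-0.330764 − (-0.124141))/3 = -0.399638

-0.3996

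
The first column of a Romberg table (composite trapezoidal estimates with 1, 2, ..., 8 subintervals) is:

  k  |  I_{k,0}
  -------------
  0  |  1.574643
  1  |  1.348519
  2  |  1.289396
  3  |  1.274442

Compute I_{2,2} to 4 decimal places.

1.2695

Richardson extrapolation on the trapezoidal column (denominator 4−1=3):
I_{1,1} = 1.348519 + (1.348519 − 1.574643)/3 = 1.273144
I_{2,1} = (4·1.289396 − 1.348519) / 3 = 1.269688
I_{2,2} = 1.269688 + (1.269688 − 1.273144)/15 = 1.269458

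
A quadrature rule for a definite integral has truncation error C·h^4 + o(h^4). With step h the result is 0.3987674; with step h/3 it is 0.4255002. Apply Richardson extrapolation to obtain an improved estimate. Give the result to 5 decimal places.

0.42583

The leading error scales as h^4; refining by a factor of 3 reduces it by 3^4 = 81.
Extrapolated value = (81·A(h/3) − A(h)) / (81 − 1)
= (81·0.4255002 − 0.3987674) / 80
= 34.0667488 / 80 = 0.4258344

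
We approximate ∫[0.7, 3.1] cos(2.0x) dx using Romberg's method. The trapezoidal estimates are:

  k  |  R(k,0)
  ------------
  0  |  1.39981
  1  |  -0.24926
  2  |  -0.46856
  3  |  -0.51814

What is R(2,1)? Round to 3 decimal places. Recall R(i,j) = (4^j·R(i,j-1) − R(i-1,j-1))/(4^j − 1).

-0.542

Richardson extrapolation on the trapezoidal column (denominator 4−1=3):
R(2,1) = (4·(-0.46856) − (-0.24926)) / 3 = -0.54166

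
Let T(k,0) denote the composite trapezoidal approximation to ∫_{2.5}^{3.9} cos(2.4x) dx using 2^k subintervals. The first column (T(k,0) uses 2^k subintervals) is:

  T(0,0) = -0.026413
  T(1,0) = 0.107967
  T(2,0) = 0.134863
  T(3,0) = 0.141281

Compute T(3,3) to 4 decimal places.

Richardson extrapolation on the trapezoidal column (denominator 4−1=3):
T(1,1) = 0.107967 + (0.107967 − (-0.026413))/3 = 0.152760
T(2,1) = 0.134863 + (0.134863 − 0.107967)/3 = 0.143828
T(3,1) = 0.141281 + (0.141281 − 0.134863)/3 = 0.143420
T(2,2) = (16·0.143828 − 0.152760) / 15 = 0.143233
T(3,2) = 0.143420 + (0.143420 − 0.143828)/15 = 0.143393
T(3,3) = 0.143393 + (0.143393 − 0.143233)/63 = 0.143396

0.1434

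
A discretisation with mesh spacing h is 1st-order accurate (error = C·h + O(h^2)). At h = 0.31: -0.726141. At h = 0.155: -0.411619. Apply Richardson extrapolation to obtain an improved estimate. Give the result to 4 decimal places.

-0.0971

Extrapolated value = (2·A(h/2) − A(h)) / (2 − 1)
= (2·(-0.411619) − (-0.726141)) / 1
= -0.097097 / 1 = -0.097097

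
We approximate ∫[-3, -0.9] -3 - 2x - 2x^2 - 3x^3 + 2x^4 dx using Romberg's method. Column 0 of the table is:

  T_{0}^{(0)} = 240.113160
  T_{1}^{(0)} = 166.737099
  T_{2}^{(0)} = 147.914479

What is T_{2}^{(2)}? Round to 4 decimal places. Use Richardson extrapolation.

T_{1}^{(1)} = (4·166.737099 − 240.113160) / 3 = 142.278412
T_{2}^{(1)} = 147.914479 + (147.914479 − 166.737099)/3 = 141.640272
T_{2}^{(2)} = (16·141.640272 − 142.278412) / 15 = 141.597729

141.5977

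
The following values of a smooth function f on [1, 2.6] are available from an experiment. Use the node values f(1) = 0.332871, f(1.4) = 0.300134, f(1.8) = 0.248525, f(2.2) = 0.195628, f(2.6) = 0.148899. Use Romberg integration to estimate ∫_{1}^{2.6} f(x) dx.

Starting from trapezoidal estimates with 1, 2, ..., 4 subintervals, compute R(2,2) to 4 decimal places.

0.3950

R(0,0) (trapezoid, 1 panel, h=1.6000): 0.385416
R(1,0) (trapezoid, 2 panels, h=0.8000): 0.391528
R(2,0) (trapezoid, 4 panels, h=0.4000): 0.394069
R(1,1) = 0.391528 + (0.391528 − 0.385416)/3 = 0.393565
R(2,1) = 0.394069 + (0.394069 − 0.391528)/3 = 0.394916
R(2,2) = 0.394916 + (0.394916 − 0.393565)/15 = 0.395006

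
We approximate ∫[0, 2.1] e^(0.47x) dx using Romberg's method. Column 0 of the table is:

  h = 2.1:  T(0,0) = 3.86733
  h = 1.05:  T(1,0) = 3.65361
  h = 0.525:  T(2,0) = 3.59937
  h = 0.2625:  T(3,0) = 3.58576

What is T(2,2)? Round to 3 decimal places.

T(1,1) = 3.65361 + (3.65361 − 3.86733)/3 = 3.58237
T(2,1) = (4·3.59937 − 3.65361) / 3 = 3.58129
T(2,2) = (16·3.58129 − 3.58237) / 15 = 3.58122

3.581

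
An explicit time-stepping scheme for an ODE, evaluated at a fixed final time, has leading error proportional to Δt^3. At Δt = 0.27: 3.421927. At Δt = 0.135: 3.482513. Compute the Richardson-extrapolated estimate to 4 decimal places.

The leading error scales as Δt^3; refining by a factor of 2 reduces it by 2^3 = 8.
Extrapolated value = (8·A(Δt/2) − A(Δt)) / (8 − 1)
= (8·3.482513 − 3.421927) / 7
= 24.438177 / 7 = 3.491168

3.4912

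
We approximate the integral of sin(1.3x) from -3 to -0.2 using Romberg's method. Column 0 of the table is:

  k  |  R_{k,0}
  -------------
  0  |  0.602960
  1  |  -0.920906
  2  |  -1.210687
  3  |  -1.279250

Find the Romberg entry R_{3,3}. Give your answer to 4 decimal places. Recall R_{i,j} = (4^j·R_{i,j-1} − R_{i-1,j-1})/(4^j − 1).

-1.3018

Richardson extrapolation on the trapezoidal column (denominator 4−1=3):
R_{1,1} = -0.920906 + (-0.920906 − 0.602960)/3 = -1.428861
R_{2,1} = (4·(-1.210687) − (-0.920906)) / 3 = -1.307281
R_{3,1} = -1.279250 + (-1.279250 − (-1.210687))/3 = -1.302104
R_{2,2} = (16·(-1.307281) − (-1.428861)) / 15 = -1.299176
R_{3,2} = (16·(-1.302104) − (-1.307281)) / 15 = -1.301759
R_{3,3} = (64·(-1.301759) − (-1.299176)) / 63 = -1.301800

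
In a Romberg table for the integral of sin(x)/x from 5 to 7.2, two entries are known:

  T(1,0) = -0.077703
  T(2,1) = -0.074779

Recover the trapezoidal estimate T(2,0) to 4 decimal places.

-0.0755

From T(2,1) = (4·T(2,0) − T(1,0))/3, solve for T(2,0):
4·T(2,0) = 3·(-0.074779) + (-0.077703) = -0.302040
T(2,0) = -0.075510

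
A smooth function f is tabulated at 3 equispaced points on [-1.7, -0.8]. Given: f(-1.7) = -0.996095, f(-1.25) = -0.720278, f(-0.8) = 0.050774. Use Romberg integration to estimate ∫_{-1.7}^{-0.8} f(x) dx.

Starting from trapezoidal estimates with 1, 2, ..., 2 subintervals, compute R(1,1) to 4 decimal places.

-0.5740

R(0,0) (trapezoid, 1 panel, h=0.9000): -0.425394
R(1,0) (trapezoid, 2 panels, h=0.4500): -0.536822
R(1,1) = -0.536822 + (-0.536822 − (-0.425394))/3 = -0.573965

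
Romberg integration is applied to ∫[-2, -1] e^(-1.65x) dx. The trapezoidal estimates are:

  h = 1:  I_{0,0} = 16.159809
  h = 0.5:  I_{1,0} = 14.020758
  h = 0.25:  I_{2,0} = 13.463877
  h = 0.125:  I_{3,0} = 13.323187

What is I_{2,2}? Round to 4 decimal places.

13.2763

Richardson extrapolation on the trapezoidal column (denominator 4−1=3):
I_{1,1} = 14.020758 + (14.020758 − 16.159809)/3 = 13.307741
I_{2,1} = (4·13.463877 − 14.020758) / 3 = 13.278250
I_{2,2} = (16·13.278250 − 13.307741) / 15 = 13.276284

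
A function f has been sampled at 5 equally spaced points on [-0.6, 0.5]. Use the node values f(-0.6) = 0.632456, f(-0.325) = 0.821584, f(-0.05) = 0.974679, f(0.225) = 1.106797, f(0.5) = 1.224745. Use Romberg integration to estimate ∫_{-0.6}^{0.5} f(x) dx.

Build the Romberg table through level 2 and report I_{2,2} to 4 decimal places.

1.0561

I_{0,0} (trapezoid, 1 panel, h=1.1000): 1.021461
I_{1,0} (trapezoid, 2 panels, h=0.5500): 1.046804
I_{2,0} (trapezoid, 4 panels, h=0.2750): 1.053707
I_{1,1} = 1.046804 + (1.046804 − 1.021461)/3 = 1.055252
I_{2,1} = 1.053707 + (1.053707 − 1.046804)/3 = 1.056008
I_{2,2} = 1.056008 + (1.056008 − 1.055252)/15 = 1.056058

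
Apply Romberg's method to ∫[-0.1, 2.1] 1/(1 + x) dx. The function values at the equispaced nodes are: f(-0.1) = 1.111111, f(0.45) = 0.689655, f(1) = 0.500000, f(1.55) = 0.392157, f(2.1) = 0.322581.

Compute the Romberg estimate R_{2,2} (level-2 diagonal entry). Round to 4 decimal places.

R_{0,0} (trapezoid, 1 panel, h=2.2000): 1.577061
R_{1,0} (trapezoid, 2 panels, h=1.1000): 1.338531
R_{2,0} (trapezoid, 4 panels, h=0.5500): 1.264262
R_{1,1} = 1.338531 + (1.338531 − 1.577061)/3 = 1.259021
R_{2,1} = 1.264262 + (1.264262 − 1.338531)/3 = 1.239506
R_{2,2} = 1.239506 + (1.239506 − 1.259021)/15 = 1.238205

1.2382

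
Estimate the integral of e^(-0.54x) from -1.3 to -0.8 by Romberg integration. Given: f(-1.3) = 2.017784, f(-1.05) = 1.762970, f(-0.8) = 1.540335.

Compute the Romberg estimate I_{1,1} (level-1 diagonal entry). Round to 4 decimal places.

I_{0,0} (trapezoid, 1 panel, h=0.5000): 0.889530
I_{1,0} (trapezoid, 2 panels, h=0.2500): 0.885507
I_{1,1} = 0.885507 + (0.885507 − 0.889530)/3 = 0.884166

0.8842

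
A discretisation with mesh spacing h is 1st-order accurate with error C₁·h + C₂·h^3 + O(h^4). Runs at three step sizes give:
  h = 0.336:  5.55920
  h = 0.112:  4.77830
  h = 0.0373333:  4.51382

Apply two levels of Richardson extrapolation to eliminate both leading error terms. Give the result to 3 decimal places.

First eliminate the h term (factor 3^1 = 3):
  B₁ = (3·4.77830 − 5.55920)/2 = 4.38785
  B₂ = (3·4.51382 − 4.77830)/2 = 4.38158
Then eliminate the h^3 term (factor 3^3 = 27):
  (27·4.38158 − 4.38785)/26 = 4.38134

4.381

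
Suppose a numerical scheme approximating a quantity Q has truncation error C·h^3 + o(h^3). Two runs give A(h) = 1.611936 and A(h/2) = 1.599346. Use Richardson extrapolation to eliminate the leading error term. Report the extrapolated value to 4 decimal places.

The leading error scales as h^3; refining by a factor of 2 reduces it by 2^3 = 8.
Extrapolated value = (8·A(h/2) − A(h)) / (8 − 1)
= (8·1.599346 − 1.611936) / 7
= 11.182832 / 7 = 1.597547

1.5975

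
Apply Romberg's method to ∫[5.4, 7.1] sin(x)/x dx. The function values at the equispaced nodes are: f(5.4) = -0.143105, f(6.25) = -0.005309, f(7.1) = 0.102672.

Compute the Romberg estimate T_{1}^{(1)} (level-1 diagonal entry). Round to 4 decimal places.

-0.0175

T_{0}^{(0)} (trapezoid, 1 panel, h=1.7000): -0.034368
T_{1}^{(0)} (trapezoid, 2 panels, h=0.8500): -0.021697
T_{1}^{(1)} = -0.021697 + (-0.021697 − (-0.034368))/3 = -0.017473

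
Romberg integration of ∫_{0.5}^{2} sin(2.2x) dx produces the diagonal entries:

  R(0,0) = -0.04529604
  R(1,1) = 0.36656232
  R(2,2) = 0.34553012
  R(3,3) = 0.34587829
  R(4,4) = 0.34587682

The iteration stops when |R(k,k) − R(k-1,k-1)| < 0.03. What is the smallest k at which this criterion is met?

k = 2

|R(1,1) − R(0,0)| = 0.41185836 ≥ 0.03
|R(2,2) − R(1,1)| = 0.02103220 < 0.03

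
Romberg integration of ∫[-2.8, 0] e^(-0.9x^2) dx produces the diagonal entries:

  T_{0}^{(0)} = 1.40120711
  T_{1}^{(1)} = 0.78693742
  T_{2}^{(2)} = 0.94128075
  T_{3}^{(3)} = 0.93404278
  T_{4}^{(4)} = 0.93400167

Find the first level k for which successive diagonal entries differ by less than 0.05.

|T_{1}^{(1)} − T_{0}^{(0)}| = 0.61426969 ≥ 0.05
|T_{2}^{(2)} − T_{1}^{(1)}| = 0.15434333 ≥ 0.05
|T_{3}^{(3)} − T_{2}^{(2)}| = 0.00723797 < 0.05

k = 3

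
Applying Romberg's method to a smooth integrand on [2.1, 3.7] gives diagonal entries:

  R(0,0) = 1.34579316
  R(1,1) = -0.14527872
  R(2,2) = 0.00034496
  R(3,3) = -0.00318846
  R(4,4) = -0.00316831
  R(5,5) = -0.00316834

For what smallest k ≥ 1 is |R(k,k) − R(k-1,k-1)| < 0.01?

|R(1,1) − R(0,0)| = 1.49107188 ≥ 0.01
|R(2,2) − R(1,1)| = 0.14562368 ≥ 0.01
|R(3,3) − R(2,2)| = 0.00353342 < 0.01

k = 3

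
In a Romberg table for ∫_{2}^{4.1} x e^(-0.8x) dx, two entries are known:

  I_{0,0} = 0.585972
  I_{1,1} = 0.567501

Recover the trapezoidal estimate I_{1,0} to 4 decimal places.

From I_{1,1} = (4·I_{1,0} − I_{0,0})/3, solve for I_{1,0}:
4·I_{1,0} = 3·0.567501 + 0.585972 = 2.288475
I_{1,0} = 0.572119

0.5721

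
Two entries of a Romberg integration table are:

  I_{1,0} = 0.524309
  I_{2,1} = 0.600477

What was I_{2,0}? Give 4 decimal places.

0.5814

From I_{2,1} = (4·I_{2,0} − I_{1,0})/3, solve for I_{2,0}:
4·I_{2,0} = 3·0.600477 + 0.524309 = 2.325740
I_{2,0} = 0.581435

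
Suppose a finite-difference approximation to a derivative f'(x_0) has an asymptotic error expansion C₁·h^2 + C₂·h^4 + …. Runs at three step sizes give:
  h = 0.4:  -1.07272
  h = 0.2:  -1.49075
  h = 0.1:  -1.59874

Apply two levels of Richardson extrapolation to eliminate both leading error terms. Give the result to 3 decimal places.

-1.635

First eliminate the h^2 term (factor 2^2 = 4):
  B₁ = (4·(-1.49075) − (-1.07272))/3 = -1.63009
  B₂ = (4·(-1.59874) − (-1.49075))/3 = -1.63474
Then eliminate the h^4 term (factor 2^4 = 16):
  (16·(-1.63474) − (-1.63009))/15 = -1.63505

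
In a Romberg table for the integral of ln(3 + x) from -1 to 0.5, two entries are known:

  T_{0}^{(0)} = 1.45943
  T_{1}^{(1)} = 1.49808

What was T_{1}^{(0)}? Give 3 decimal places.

From T_{1}^{(1)} = (4·T_{1}^{(0)} − T_{0}^{(0)})/3, solve for T_{1}^{(0)}:
4·T_{1}^{(0)} = 3·1.49808 + 1.45943 = 5.95367
T_{1}^{(0)} = 1.48842

1.488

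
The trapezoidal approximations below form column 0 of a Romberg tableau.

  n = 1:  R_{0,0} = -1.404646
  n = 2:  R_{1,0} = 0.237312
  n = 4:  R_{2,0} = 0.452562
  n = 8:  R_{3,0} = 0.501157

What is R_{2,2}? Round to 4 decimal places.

0.5070

R_{1,1} = (4·0.237312 − (-1.404646)) / 3 = 0.784631
R_{2,1} = 0.452562 + (0.452562 − 0.237312)/3 = 0.524312
R_{2,2} = 0.524312 + (0.524312 − 0.784631)/15 = 0.506957
(Column j=1 coincides with Simpson's rule on the same nodes.)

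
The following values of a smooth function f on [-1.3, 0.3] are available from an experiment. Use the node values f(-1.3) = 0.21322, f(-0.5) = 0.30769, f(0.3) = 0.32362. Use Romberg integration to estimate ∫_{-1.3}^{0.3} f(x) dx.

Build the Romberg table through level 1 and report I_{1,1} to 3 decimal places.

I_{0,0} (trapezoid, 1 panel, h=1.6000): 0.42947
I_{1,0} (trapezoid, 2 panels, h=0.8000): 0.46089
I_{1,1} = 0.46089 + (0.46089 − 0.42947)/3 = 0.47136

0.471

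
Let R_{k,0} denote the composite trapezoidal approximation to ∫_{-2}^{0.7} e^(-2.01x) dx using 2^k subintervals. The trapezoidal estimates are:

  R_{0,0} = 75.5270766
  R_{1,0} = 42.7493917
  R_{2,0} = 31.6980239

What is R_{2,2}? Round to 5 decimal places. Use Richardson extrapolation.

27.76028

Richardson extrapolation on the trapezoidal column (denominator 4−1=3):
R_{1,1} = 42.7493917 + (42.7493917 − 75.5270766)/3 = 31.8234967
R_{2,1} = 31.6980239 + (31.6980239 − 42.7493917)/3 = 28.0142346
R_{2,2} = 28.0142346 + (28.0142346 − 31.8234967)/15 = 27.7602838
(Column j=1 coincides with Simpson's rule on the same nodes.)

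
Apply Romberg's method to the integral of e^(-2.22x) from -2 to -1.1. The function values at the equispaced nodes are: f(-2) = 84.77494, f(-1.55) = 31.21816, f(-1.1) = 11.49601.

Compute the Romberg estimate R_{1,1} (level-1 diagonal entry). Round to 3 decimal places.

R_{0,0} (trapezoid, 1 panel, h=0.9000): 43.32193
R_{1,0} (trapezoid, 2 panels, h=0.4500): 35.70914
R_{1,1} = 35.70914 + (35.70914 − 43.32193)/3 = 33.17154

33.172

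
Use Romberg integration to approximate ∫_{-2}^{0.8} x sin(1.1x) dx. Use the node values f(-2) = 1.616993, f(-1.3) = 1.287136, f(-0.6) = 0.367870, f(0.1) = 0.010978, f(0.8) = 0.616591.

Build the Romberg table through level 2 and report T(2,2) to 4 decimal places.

1.9161

T(0,0) (trapezoid, 1 panel, h=2.8000): 3.127018
T(1,0) (trapezoid, 2 panels, h=1.4000): 2.078527
T(2,0) (trapezoid, 4 panels, h=0.7000): 1.947943
T(1,1) = 2.078527 + (2.078527 − 3.127018)/3 = 1.729030
T(2,1) = 1.947943 + (1.947943 − 2.078527)/3 = 1.904415
T(2,2) = 1.904415 + (1.904415 − 1.729030)/15 = 1.916107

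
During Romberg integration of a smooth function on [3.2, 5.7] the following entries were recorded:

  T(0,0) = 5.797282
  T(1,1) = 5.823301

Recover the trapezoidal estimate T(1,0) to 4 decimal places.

5.8168

From T(1,1) = (4·T(1,0) − T(0,0))/3, solve for T(1,0):
4·T(1,0) = 3·5.823301 + 5.797282 = 23.267185
T(1,0) = 5.816796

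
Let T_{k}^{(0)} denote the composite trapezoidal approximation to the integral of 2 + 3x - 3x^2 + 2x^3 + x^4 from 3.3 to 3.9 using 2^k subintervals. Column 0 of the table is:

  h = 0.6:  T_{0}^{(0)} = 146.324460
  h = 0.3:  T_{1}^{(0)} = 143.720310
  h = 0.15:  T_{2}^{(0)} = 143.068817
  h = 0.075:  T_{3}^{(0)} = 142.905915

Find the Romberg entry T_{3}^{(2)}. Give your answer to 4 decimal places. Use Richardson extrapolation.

142.8516

T_{2}^{(1)} = 143.068817 + (143.068817 − 143.720310)/3 = 142.851653
T_{3}^{(1)} = (4·142.905915 − 143.068817) / 3 = 142.851614
T_{3}^{(2)} = (16·142.851614 − 142.851653) / 15 = 142.851611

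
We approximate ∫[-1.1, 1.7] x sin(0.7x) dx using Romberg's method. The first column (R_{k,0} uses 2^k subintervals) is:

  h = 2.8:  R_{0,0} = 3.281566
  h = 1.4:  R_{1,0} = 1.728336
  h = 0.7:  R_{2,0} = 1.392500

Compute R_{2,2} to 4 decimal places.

1.2852

R_{1,1} = 1.728336 + (1.728336 − 3.281566)/3 = 1.210593
R_{2,1} = (4·1.392500 − 1.728336) / 3 = 1.280555
R_{2,2} = (16·1.280555 − 1.210593) / 15 = 1.285219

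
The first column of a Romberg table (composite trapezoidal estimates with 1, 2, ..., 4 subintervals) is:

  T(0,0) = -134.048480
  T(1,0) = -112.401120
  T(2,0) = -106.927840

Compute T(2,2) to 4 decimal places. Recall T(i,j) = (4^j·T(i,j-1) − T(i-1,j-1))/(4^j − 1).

-105.0980

Richardson extrapolation on the trapezoidal column (denominator 4−1=3):
T(1,1) = (4·(-112.401120) − (-134.048480)) / 3 = -105.185333
T(2,1) = -106.927840 + (-106.927840 − (-112.401120))/3 = -105.103413
T(2,2) = (16·(-105.103413) − (-105.185333)) / 15 = -105.097952
(Column j=1 coincides with Simpson's rule on the same nodes.)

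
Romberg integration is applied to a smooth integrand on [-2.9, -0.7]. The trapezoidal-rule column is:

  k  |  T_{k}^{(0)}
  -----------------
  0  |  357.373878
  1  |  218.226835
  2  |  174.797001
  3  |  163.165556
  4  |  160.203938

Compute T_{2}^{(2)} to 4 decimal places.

T_{1}^{(1)} = 218.226835 + (218.226835 − 357.373878)/3 = 171.844487
T_{2}^{(1)} = 174.797001 + (174.797001 − 218.226835)/3 = 160.320390
T_{2}^{(2)} = 160.320390 + (160.320390 − 171.844487)/15 = 159.552117

159.5521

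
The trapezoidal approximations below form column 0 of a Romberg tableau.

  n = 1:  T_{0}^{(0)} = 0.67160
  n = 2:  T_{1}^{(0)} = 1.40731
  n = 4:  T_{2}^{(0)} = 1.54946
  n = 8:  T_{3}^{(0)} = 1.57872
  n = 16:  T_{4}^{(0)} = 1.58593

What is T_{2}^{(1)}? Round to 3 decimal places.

T_{2}^{(1)} = (4·1.54946 − 1.40731) / 3 = 1.59684

1.597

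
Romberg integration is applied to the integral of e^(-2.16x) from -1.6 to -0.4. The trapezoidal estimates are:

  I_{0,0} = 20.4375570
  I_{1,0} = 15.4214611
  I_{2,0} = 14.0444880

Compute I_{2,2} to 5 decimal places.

13.57457

I_{1,1} = (4·15.4214611 − 20.4375570) / 3 = 13.7494291
I_{2,1} = 14.0444880 + (14.0444880 − 15.4214611)/3 = 13.5854970
I_{2,2} = (16·13.5854970 − 13.7494291) / 15 = 13.5745682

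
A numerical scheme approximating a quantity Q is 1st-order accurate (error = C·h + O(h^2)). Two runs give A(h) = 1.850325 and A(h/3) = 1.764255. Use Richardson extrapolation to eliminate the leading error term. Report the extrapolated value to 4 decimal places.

The leading error scales as h; refining by a factor of 3 reduces it by 3^1 = 3.
Extrapolated value = (3·A(h/3) − A(h)) / (3 − 1)
= (3·1.764255 − 1.850325) / 2
= 3.442440 / 2 = 1.721220

1.7212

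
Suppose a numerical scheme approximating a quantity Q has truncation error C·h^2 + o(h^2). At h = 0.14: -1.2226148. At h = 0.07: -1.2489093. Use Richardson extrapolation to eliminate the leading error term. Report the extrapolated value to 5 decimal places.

Extrapolated value = (4·A(h/2) − A(h)) / (4 − 1)
= (4·(-1.2489093) − (-1.2226148)) / 3
= -3.7730224 / 3 = -1.2576741

-1.25767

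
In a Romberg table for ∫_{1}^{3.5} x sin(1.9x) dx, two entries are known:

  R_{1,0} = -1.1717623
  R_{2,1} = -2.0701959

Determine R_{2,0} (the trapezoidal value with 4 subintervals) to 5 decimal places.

From R_{2,1} = (4·R_{2,0} − R_{1,0})/3, solve for R_{2,0}:
4·R_{2,0} = 3·(-2.0701959) + (-1.1717623) = -7.3823500
R_{2,0} = -1.8455875

-1.84559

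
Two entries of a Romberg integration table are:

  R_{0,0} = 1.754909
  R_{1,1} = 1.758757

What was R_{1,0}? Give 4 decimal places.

From R_{1,1} = (4·R_{1,0} − R_{0,0})/3, solve for R_{1,0}:
4·R_{1,0} = 3·1.758757 + 1.754909 = 7.031180
R_{1,0} = 1.757795

1.7578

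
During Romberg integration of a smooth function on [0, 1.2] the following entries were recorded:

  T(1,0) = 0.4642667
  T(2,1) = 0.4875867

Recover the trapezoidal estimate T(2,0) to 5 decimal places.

0.48176

From T(2,1) = (4·T(2,0) − T(1,0))/3, solve for T(2,0):
4·T(2,0) = 3·0.4875867 + 0.4642667 = 1.9270268
T(2,0) = 0.4817567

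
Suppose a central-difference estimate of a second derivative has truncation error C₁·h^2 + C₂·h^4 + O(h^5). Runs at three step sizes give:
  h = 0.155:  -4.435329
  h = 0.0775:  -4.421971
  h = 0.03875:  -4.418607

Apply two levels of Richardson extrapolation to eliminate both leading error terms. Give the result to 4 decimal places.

First eliminate the h^2 term (factor 2^2 = 4):
  B₁ = (4·(-4.421971) − (-4.435329))/3 = -4.417518
  B₂ = (4·(-4.418607) − (-4.421971))/3 = -4.417486
Then eliminate the h^4 term (factor 2^4 = 16):
  (16·(-4.417486) − (-4.417518))/15 = -4.417484

-4.4175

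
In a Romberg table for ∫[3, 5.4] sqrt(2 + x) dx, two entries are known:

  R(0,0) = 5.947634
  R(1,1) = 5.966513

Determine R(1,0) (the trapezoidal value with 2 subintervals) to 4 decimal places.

From R(1,1) = (4·R(1,0) − R(0,0))/3, solve for R(1,0):
4·R(1,0) = 3·5.966513 + 5.947634 = 23.847173
R(1,0) = 5.961793

5.9618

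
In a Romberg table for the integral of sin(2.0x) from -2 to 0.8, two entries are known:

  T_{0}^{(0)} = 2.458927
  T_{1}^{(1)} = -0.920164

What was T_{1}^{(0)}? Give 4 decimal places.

-0.0754

From T_{1}^{(1)} = (4·T_{1}^{(0)} − T_{0}^{(0)})/3, solve for T_{1}^{(0)}:
4·T_{1}^{(0)} = 3·(-0.920164) + 2.458927 = -0.301565
T_{1}^{(0)} = -0.075391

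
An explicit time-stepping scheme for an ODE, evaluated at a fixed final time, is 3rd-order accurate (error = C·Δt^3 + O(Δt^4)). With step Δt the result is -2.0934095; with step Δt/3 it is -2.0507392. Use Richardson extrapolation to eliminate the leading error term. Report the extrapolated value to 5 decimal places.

-2.04910

Extrapolated value = (27·A(Δt/3) − A(Δt)) / (27 − 1)
= (27·(-2.0507392) − (-2.0934095)) / 26
= -53.2765489 / 26 = -2.0490980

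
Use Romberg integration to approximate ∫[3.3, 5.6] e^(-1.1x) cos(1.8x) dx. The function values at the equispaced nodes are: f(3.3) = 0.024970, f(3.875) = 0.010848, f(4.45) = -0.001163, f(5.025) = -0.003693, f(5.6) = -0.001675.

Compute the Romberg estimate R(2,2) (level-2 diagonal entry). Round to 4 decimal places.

0.0097

R(0,0) (trapezoid, 1 panel, h=2.3000): 0.026789
R(1,0) (trapezoid, 2 panels, h=1.1500): 0.012057
R(2,0) (trapezoid, 4 panels, h=0.5750): 0.010143
R(1,1) = 0.012057 + (0.012057 − 0.026789)/3 = 0.007146
R(2,1) = 0.010143 + (0.010143 − 0.012057)/3 = 0.009505
R(2,2) = 0.009505 + (0.009505 − 0.007146)/15 = 0.009662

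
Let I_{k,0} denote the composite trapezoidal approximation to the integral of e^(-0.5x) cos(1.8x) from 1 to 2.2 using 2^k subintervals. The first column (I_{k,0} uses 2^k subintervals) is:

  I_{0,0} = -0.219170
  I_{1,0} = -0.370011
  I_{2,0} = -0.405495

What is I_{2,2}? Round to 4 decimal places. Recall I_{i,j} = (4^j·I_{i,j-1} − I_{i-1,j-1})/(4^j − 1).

-0.4171

I_{1,1} = (4·(-0.370011) − (-0.219170)) / 3 = -0.420291
I_{2,1} = -0.405495 + (-0.405495 − (-0.370011))/3 = -0.417323
I_{2,2} = (16·(-0.417323) − (-0.420291)) / 15 = -0.417125
(Column j=1 coincides with Simpson's rule on the same nodes.)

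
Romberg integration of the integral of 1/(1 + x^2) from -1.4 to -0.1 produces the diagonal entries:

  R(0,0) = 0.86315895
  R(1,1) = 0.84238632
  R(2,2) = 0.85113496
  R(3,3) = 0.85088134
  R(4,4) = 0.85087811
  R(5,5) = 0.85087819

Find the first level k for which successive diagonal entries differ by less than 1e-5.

|R(1,1) − R(0,0)| = 0.02077263 ≥ 1e-5
|R(2,2) − R(1,1)| = 0.00874864 ≥ 1e-5
|R(3,3) − R(2,2)| = 0.00025362 ≥ 1e-5
|R(4,4) − R(3,3)| = 0.00000323 < 1e-5

k = 4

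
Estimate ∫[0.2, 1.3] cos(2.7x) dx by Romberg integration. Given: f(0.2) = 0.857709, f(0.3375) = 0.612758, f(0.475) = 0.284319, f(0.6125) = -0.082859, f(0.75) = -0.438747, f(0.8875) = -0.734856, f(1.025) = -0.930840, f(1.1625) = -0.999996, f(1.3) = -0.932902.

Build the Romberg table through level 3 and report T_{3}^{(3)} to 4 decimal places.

-0.3238

T_{0}^{(0)} (trapezoid, 1 panel, h=1.1000): -0.041356
T_{1}^{(0)} (trapezoid, 2 panels, h=0.5500): -0.261989
T_{2}^{(0)} (trapezoid, 4 panels, h=0.2750): -0.308788
T_{3}^{(0)} (trapezoid, 8 panels, h=0.1375): -0.320075
T_{1}^{(1)} = -0.261989 + (-0.261989 − (-0.041356))/3 = -0.335533
T_{2}^{(1)} = -0.308788 + (-0.308788 − (-0.261989))/3 = -0.324388
T_{3}^{(1)} = -0.320075 + (-0.320075 − (-0.308788))/3 = -0.323837
T_{2}^{(2)} = -0.324388 + (-0.324388 − (-0.335533))/15 = -0.323645
T_{3}^{(2)} = -0.323837 + (-0.323837 − (-0.324388))/15 = -0.323800
T_{3}^{(3)} = -0.323800 + (-0.323800 − (-0.323645))/63 = -0.323802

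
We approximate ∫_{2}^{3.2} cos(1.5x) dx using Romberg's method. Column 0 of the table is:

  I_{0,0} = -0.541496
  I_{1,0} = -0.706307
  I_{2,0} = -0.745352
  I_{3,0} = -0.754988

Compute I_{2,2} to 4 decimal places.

Richardson extrapolation on the trapezoidal column (denominator 4−1=3):
I_{1,1} = -0.706307 + (-0.706307 − (-0.541496))/3 = -0.761244
I_{2,1} = (4·(-0.745352) − (-0.706307)) / 3 = -0.758367
I_{2,2} = -0.758367 + (-0.758367 − (-0.761244))/15 = -0.758175

-0.7582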